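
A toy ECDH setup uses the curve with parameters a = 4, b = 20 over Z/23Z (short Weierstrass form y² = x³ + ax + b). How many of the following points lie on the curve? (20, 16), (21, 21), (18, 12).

1

(20, 16): 16² ≡ 3, rhs ≡ 4 → off.
(21, 21): 21² ≡ 4, rhs ≡ 4 → on.
(18, 12): 12² ≡ 6, rhs ≡ 13 → off.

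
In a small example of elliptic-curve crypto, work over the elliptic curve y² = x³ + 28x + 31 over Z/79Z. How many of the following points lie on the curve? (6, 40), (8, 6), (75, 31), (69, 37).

2

(6, 40): 40² ≡ 20, rhs ≡ 20 → on.
(8, 6): 6² ≡ 36, rhs ≡ 56 → off.
(75, 31): 31² ≡ 13, rhs ≡ 13 → on.
(69, 37): 37² ≡ 26, rhs ≡ 15 → off.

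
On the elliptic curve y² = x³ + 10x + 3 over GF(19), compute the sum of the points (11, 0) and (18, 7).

(10, 1)

(11, 0) + (18, 7). λ = (7 - 0)/(18 - 11) ≡ 7/7 mod 19. 7⁻¹ ≡ 11 (mod 19), so λ ≡ 1.
  x = λ² - 11 - 18 = 1 - 29 ≡ 10; y = λ·(11 - 10) - 0 ≡ 1. → (10, 1)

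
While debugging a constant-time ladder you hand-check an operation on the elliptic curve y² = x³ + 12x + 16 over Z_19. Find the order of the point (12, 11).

8

2P: tangent at (12, 11): λ = (3·12² + 12)/(2·11) ≡ 7/3. 3⁻¹ ≡ 13 (mod 19) since 3·13 = 39 ≡ 1, so λ ≡ 7·13 ≡ 15.
  x = λ² - 12 - 12 = 225 - 24 ≡ 11; y = λ·(12 - 11) - 11 ≡ 4. → (11, 4)
3P: (11, 4) + (12, 11). λ = (11 - 4)/(12 - 11) ≡ 7/1 mod 19. 1⁻¹ ≡ 1 (mod 19) since 1·1 = 1 ≡ 1, so λ ≡ 7.
  x = λ² - 11 - 12 = 49 - 23 ≡ 7; y = λ·(11 - 7) - 4 ≡ 5. → (7, 5)
4P: (7, 5) + (12, 11). λ = (11 - 5)/(12 - 7) ≡ 6/5 mod 19. 5⁻¹ ≡ 4 (mod 19), so λ ≡ 5.
  x = λ² - 7 - 12 = 25 - 19 ≡ 6; y = λ·(7 - 6) - 5 ≡ 0. → (6, 0)
5P: (6, 0) + (12, 11). λ = (11 - 0)/(12 - 6) ≡ 11/6 mod 19. 6⁻¹ ≡ 16 (mod 19), so λ ≡ 5.
  x = λ² - 6 - 12 = 25 - 18 ≡ 7; y = λ·(6 - 7) - 0 ≡ 14. → (7, 14)
6P: (7, 14) + (12, 11). λ = (11 - 14)/(12 - 7) ≡ 16/5 mod 19. 5⁻¹ ≡ 4 (mod 19), so λ ≡ 7.
  x = λ² - 7 - 12 = 49 - 19 ≡ 11; y = λ·(7 - 11) - 14 ≡ 15. → (11, 15)
7P: (11, 15) + (12, 11). λ = (11 - 15)/(12 - 11) ≡ 15/1 mod 19. 1⁻¹ ≡ 1 (mod 19), so λ ≡ 15.
  x = λ² - 11 - 12 = 225 - 23 ≡ 12; y = λ·(11 - 12) - 15 ≡ 8. → (12, 8)
8P: (12, 8) + (12, 11): same x and y₁ ≡ -y₂, so the sum is ∞.
8P = ∞, so the order is 8.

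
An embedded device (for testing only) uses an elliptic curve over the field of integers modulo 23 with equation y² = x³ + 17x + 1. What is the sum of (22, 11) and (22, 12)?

The two points share x = 22 and their y-coordinates satisfy 11 + 12 ≡ 0 (mod 23), so they are inverses. Their sum is 𝒪.

O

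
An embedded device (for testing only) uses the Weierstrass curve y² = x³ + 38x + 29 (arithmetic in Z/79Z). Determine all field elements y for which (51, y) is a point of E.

9, 70

x³ + 38x + 29 = 134618 ≡ 2 (mod 79).
Square roots of 2 mod 79: 9 and 70 (since 9² = 81 ≡ 2).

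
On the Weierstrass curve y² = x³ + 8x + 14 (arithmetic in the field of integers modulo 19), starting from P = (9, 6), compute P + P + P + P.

Repeated addition: build up to 4P.
2P: tangent at (9, 6): λ = (3·9² + 8)/(2·6) ≡ 4/12. 12⁻¹ ≡ 8 (mod 19), so λ ≡ 4·8 ≡ 13.
  x = λ² - 9 - 9 = 169 - 18 ≡ 18; y = λ·(9 - 18) - 6 ≡ 10. → (18, 10)
3P: (18, 10) + (9, 6). λ = (6 - 10)/(9 - 18) ≡ 15/10 mod 19. 10⁻¹ ≡ 2 (mod 19), so λ ≡ 11.
  x = λ² - 18 - 9 = 121 - 27 ≡ 18; y = λ·(18 - 18) - 10 ≡ 9. → (18, 9)
4P: (18, 9) + (9, 6). λ = (6 - 9)/(9 - 18) ≡ 16/10 mod 19. 10⁻¹ ≡ 2 (mod 19), so λ ≡ 13.
  x = λ² - 18 - 9 = 169 - 27 ≡ 9; y = λ·(18 - 9) - 9 ≡ 13. → (9, 13)

(9, 13)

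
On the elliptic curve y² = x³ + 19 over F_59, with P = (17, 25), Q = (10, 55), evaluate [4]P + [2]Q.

First 4P:
Double-and-add on 4 = (100)₂. Start with P = (17, 25) for the leading 1-bit.
double: tangent at (17, 25): λ = (3·17² + 0)/(2·25) ≡ 41/50. 50⁻¹ ≡ 13 (mod 59) since 50·13 = 650 ≡ 1, so λ ≡ 41·13 ≡ 2.
  x = λ² - 17 - 17 = 4 - 34 ≡ 29; y = λ·(17 - 29) - 25 ≡ 10. → (29, 10)
double: tangent at (29, 10): λ = (3·29² + 0)/(2·10) ≡ 45/20. 20⁻¹ ≡ 3 (mod 59), so λ ≡ 45·3 ≡ 17.
  x = λ² - 29 - 29 = 289 - 58 ≡ 54; y = λ·(29 - 54) - 10 ≡ 37. → (54, 37)
4P = (54, 37).
Next 2Q:
Repeated addition: build up to 2Q.
2Q: tangent at (10, 55): λ = (3·10² + 0)/(2·55) ≡ 5/51. 51⁻¹ ≡ 22 (mod 59), so λ ≡ 5·22 ≡ 51.
  x = λ² - 10 - 10 = 2601 - 20 ≡ 44; y = λ·(10 - 44) - 55 ≡ 40. → (44, 40)
2Q = (44, 40).
Finally 4P + 2Q:
(54, 37) + (44, 40). λ = (40 - 37)/(44 - 54) ≡ 3/49 mod 59. 49⁻¹ ≡ 53 (mod 59), so λ ≡ 41.
  x = λ² - 54 - 44 = 1681 - 98 ≡ 49; y = λ·(54 - 49) - 37 ≡ 50. → (49, 50)

(49, 50)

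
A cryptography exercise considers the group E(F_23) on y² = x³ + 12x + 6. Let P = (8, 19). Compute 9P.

(20, 14)

Double-and-add on 9 = (1001)₂. Start with P = (8, 19) for the leading 1-bit.
double: tangent at (8, 19): λ = (3·8² + 12)/(2·19) ≡ 20/15. 15⁻¹ ≡ 20 (mod 23), so λ ≡ 20·20 ≡ 9.
  x = λ² - 8 - 8 = 81 - 16 ≡ 19; y = λ·(8 - 19) - 19 ≡ 20. → (19, 20)
double: tangent at (19, 20): λ = (3·19² + 12)/(2·20) ≡ 14/17. 17⁻¹ ≡ 19 (mod 23) since 17·19 = 323 ≡ 1, so λ ≡ 14·19 ≡ 13.
  x = λ² - 19 - 19 = 169 - 38 ≡ 16; y = λ·(19 - 16) - 20 ≡ 19. → (16, 19)
double: tangent at (16, 19): λ = (3·16² + 12)/(2·19) ≡ 21/15. 15⁻¹ ≡ 20 (mod 23) since 15·20 = 300 ≡ 1, so λ ≡ 21·20 ≡ 6.
  x = λ² - 16 - 16 = 36 - 32 ≡ 4; y = λ·(16 - 4) - 19 ≡ 7. → (4, 7)
add P: (4, 7) + (8, 19). λ = (19 - 7)/(8 - 4) ≡ 12/4 mod 23. 4⁻¹ ≡ 6 (mod 23) since 4·6 = 24 ≡ 1, so λ ≡ 3.
  x = λ² - 4 - 8 = 9 - 12 ≡ 20; y = λ·(4 - 20) - 7 ≡ 14. → (20, 14)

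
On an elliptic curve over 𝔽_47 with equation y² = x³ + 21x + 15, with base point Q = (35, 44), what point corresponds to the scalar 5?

Repeated addition: build up to 5Q.
2Q: tangent at (35, 44): λ = (3·35² + 21)/(2·44) ≡ 30/41. 41⁻¹ ≡ 39 (mod 47) since 41·39 = 1599 ≡ 1, so λ ≡ 30·39 ≡ 42.
  x = λ² - 35 - 35 = 1764 - 70 ≡ 2; y = λ·(35 - 2) - 44 ≡ 26. → (2, 26)
3Q: (2, 26) + (35, 44). λ = (44 - 26)/(35 - 2) ≡ 18/33 mod 47. 33⁻¹ ≡ 10 (mod 47), so λ ≡ 39.
  x = λ² - 2 - 35 = 1521 - 37 ≡ 27; y = λ·(2 - 27) - 26 ≡ 33. → (27, 33)
4Q: (27, 33) + (35, 44). λ = (44 - 33)/(35 - 27) ≡ 11/8 mod 47. 8⁻¹ ≡ 6 (mod 47) since 8·6 = 48 ≡ 1, so λ ≡ 19.
  x = λ² - 27 - 35 = 361 - 62 ≡ 17; y = λ·(27 - 17) - 33 ≡ 16. → (17, 16)
5Q: (17, 16) + (35, 44). λ = (44 - 16)/(35 - 17) ≡ 28/18 mod 47. 18⁻¹ ≡ 34 (mod 47) since 18·34 = 612 ≡ 1, so λ ≡ 12.
  x = λ² - 17 - 35 = 144 - 52 ≡ 45; y = λ·(17 - 45) - 16 ≡ 24. → (45, 24)

(45, 24)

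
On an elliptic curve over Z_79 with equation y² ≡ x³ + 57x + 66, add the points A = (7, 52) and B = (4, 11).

(7, 52) + (4, 11). λ = (11 - 52)/(4 - 7) ≡ 38/76 mod 79. 76⁻¹ ≡ 26 (mod 79), so λ ≡ 40.
  x = λ² - 7 - 4 = 1600 - 11 ≡ 9; y = λ·(7 - 9) - 52 ≡ 26. → (9, 26)

(9, 26)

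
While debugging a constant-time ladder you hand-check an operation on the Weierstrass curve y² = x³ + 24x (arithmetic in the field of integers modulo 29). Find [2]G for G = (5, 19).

tangent at (5, 19): λ = (3·5² + 24)/(2·19) ≡ 12/9. 9⁻¹ ≡ 13 (mod 29) since 9·13 = 117 ≡ 1, so λ ≡ 12·13 ≡ 11.
  x = λ² - 5 - 5 = 121 - 10 ≡ 24; y = λ·(5 - 24) - 19 ≡ 4. → (24, 4)

(24, 4)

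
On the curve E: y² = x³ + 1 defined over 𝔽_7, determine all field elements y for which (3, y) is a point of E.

x³ + 0x + 1 = 28 ≡ 0 (mod 7).
Only y = 0 satisfies y² ≡ 0.

0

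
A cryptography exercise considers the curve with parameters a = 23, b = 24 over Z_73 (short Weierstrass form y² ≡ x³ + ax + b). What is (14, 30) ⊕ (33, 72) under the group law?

(23, 50)

(14, 30) + (33, 72). λ = (72 - 30)/(33 - 14) ≡ 42/19 mod 73. 19⁻¹ ≡ 50 (mod 73), so λ ≡ 56.
  x = λ² - 14 - 33 = 3136 - 47 ≡ 23; y = λ·(14 - 23) - 30 ≡ 50. → (23, 50)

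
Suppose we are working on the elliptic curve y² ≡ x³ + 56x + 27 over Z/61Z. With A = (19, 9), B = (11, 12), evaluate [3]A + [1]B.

(3, 10)

First 3A:
Repeated addition: build up to 3A.
2A: tangent at (19, 9): λ = (3·19² + 56)/(2·9) ≡ 41/18. 18⁻¹ ≡ 17 (mod 61) since 18·17 = 306 ≡ 1, so λ ≡ 41·17 ≡ 26.
  x = λ² - 19 - 19 = 676 - 38 ≡ 28; y = λ·(19 - 28) - 9 ≡ 1. → (28, 1)
3A: (28, 1) + (19, 9). λ = (9 - 1)/(19 - 28) ≡ 8/52 mod 61. 52⁻¹ ≡ 27 (mod 61), so λ ≡ 33.
  x = λ² - 28 - 19 = 1089 - 47 ≡ 5; y = λ·(28 - 5) - 1 ≡ 26. → (5, 26)
3A = (5, 26).
Finally 3A + B:
(5, 26) + (11, 12). λ = (12 - 26)/(11 - 5) ≡ 47/6 mod 61. 6⁻¹ ≡ 51 (mod 61), so λ ≡ 18.
  x = λ² - 5 - 11 = 324 - 16 ≡ 3; y = λ·(5 - 3) - 26 ≡ 10. → (3, 10)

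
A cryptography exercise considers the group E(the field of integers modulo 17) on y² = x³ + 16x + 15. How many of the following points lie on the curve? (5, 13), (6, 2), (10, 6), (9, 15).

4

(5, 13): 13² ≡ 16, rhs ≡ 16 → on.
(6, 2): 2² ≡ 4, rhs ≡ 4 → on.
(10, 6): 6² ≡ 2, rhs ≡ 2 → on.
(9, 15): 15² ≡ 4, rhs ≡ 4 → on.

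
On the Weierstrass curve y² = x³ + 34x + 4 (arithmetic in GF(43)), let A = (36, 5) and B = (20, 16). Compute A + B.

(36, 5) + (20, 16). λ = (16 - 5)/(20 - 36) ≡ 11/27 mod 43. 27⁻¹ ≡ 8 (mod 43) since 27·8 = 216 ≡ 1, so λ ≡ 2.
  x = λ² - 36 - 20 = 4 - 56 ≡ 34; y = λ·(36 - 34) - 5 ≡ 42. → (34, 42)

(34, 42)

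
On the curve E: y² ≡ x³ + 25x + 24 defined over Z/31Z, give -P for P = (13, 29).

-(13, 29) = (13, -29 mod 31) = (13, 2).

(13, 2)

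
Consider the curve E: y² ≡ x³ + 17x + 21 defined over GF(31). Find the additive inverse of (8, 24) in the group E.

(8, 7)

-(8, 24) = (8, -24 mod 31) = (8, 7).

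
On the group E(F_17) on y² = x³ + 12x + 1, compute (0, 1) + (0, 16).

O

The two points share x = 0 and their y-coordinates satisfy 1 + 16 ≡ 0 (mod 17), so they are inverses. Their sum is the point at infinity.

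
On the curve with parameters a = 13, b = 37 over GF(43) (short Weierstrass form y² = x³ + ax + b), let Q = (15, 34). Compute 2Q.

tangent at (15, 34): λ = (3·15² + 13)/(2·34) ≡ 0/25. 25⁻¹ ≡ 31 (mod 43), so λ ≡ 0·31 ≡ 0.
  x = λ² - 15 - 15 = 0 - 30 ≡ 13; y = λ·(15 - 13) - 34 ≡ 9. → (13, 9)

(13, 9)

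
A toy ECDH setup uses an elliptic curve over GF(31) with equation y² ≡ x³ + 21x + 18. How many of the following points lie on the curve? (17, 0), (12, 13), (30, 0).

1

(17, 0): 0² ≡ 0, rhs ≡ 18 → off.
(12, 13): 13² ≡ 14, rhs ≡ 14 → on.
(30, 0): 0² ≡ 0, rhs ≡ 27 → off.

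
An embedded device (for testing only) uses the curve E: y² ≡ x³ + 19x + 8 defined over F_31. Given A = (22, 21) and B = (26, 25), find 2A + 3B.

First 2A:
Repeated addition: build up to 2A.
2A: tangent at (22, 21): λ = (3·22² + 19)/(2·21) ≡ 14/11. 11⁻¹ ≡ 17 (mod 31), so λ ≡ 14·17 ≡ 21.
  x = λ² - 22 - 22 = 441 - 44 ≡ 25; y = λ·(22 - 25) - 21 ≡ 9. → (25, 9)
2A = (25, 9).
Next 3B:
Repeated addition: build up to 3B.
2B: tangent at (26, 25): λ = (3·26² + 19)/(2·25) ≡ 1/19. 19⁻¹ ≡ 18 (mod 31) since 19·18 = 342 ≡ 1, so λ ≡ 1·18 ≡ 18.
  x = λ² - 26 - 26 = 324 - 52 ≡ 24; y = λ·(26 - 24) - 25 ≡ 11. → (24, 11)
3B: (24, 11) + (26, 25). λ = (25 - 11)/(26 - 24) ≡ 14/2 mod 31. 2⁻¹ ≡ 16 (mod 31) since 2·16 = 32 ≡ 1, so λ ≡ 7.
  x = λ² - 24 - 26 = 49 - 50 ≡ 30; y = λ·(24 - 30) - 11 ≡ 9. → (30, 9)
3B = (30, 9).
Finally 2A + 3B:
(25, 9) + (30, 9). λ = (9 - 9)/(30 - 25) ≡ 0/5 mod 31. 5⁻¹ ≡ 25 (mod 31) since 5·25 = 125 ≡ 1, so λ ≡ 0.
  x = λ² - 25 - 30 = 0 - 55 ≡ 7; y = λ·(25 - 7) - 9 ≡ 22. → (7, 22)

(7, 22)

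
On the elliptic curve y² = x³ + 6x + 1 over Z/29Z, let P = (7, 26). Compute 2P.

tangent at (7, 26): λ = (3·7² + 6)/(2·26) ≡ 8/23. 23⁻¹ ≡ 24 (mod 29), so λ ≡ 8·24 ≡ 18.
  x = λ² - 7 - 7 = 324 - 14 ≡ 20; y = λ·(7 - 20) - 26 ≡ 1. → (20, 1)

(20, 1)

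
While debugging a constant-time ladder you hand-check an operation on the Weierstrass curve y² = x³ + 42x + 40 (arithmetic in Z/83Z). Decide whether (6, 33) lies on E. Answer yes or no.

y² = 33² ≡ 10; x³ + 42x + 40 = 508 ≡ 10 (mod 83). 10 = 10.

yes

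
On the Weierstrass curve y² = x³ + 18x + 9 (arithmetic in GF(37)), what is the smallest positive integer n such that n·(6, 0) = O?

2

2P: (6, 0) + (6, 0): same x and y₁ ≡ -y₂, so the sum is O.
2P = O, so the order is 2.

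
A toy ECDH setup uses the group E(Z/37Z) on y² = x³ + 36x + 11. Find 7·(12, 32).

(16, 24)

Write G = (12, 32).
Repeated addition: build up to 7G.
2G: tangent at (12, 32): λ = (3·12² + 36)/(2·32) ≡ 24/27. 27⁻¹ ≡ 11 (mod 37) since 27·11 = 297 ≡ 1, so λ ≡ 24·11 ≡ 5.
  x = λ² - 12 - 12 = 25 - 24 ≡ 1; y = λ·(12 - 1) - 32 ≡ 23. → (1, 23)
3G: (1, 23) + (12, 32). λ = (32 - 23)/(12 - 1) ≡ 9/11 mod 37. 11⁻¹ ≡ 27 (mod 37), so λ ≡ 21.
  x = λ² - 1 - 12 = 441 - 13 ≡ 21; y = λ·(1 - 21) - 23 ≡ 1. → (21, 1)
4G: (21, 1) + (12, 32). λ = (32 - 1)/(12 - 21) ≡ 31/28 mod 37. 28⁻¹ ≡ 4 (mod 37), so λ ≡ 13.
  x = λ² - 21 - 12 = 169 - 33 ≡ 25; y = λ·(21 - 25) - 1 ≡ 21. → (25, 21)
5G: (25, 21) + (12, 32). λ = (32 - 21)/(12 - 25) ≡ 11/24 mod 37. 24⁻¹ ≡ 17 (mod 37), so λ ≡ 2.
  x = λ² - 25 - 12 = 4 - 37 ≡ 4; y = λ·(25 - 4) - 21 ≡ 21. → (4, 21)
6G: (4, 21) + (12, 32). λ = (32 - 21)/(12 - 4) ≡ 11/8 mod 37. 8⁻¹ ≡ 14 (mod 37), so λ ≡ 6.
  x = λ² - 4 - 12 = 36 - 16 ≡ 20; y = λ·(4 - 20) - 21 ≡ 31. → (20, 31)
7G: (20, 31) + (12, 32). λ = (32 - 31)/(12 - 20) ≡ 1/29 mod 37. 29⁻¹ ≡ 23 (mod 37), so λ ≡ 23.
  x = λ² - 20 - 12 = 529 - 32 ≡ 16; y = λ·(20 - 16) - 31 ≡ 24. → (16, 24)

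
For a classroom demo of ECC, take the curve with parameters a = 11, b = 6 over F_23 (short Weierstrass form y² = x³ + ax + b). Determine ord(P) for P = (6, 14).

8

2P: tangent at (6, 14): λ = (3·6² + 11)/(2·14) ≡ 4/5. 5⁻¹ ≡ 14 (mod 23), so λ ≡ 4·14 ≡ 10.
  x = λ² - 6 - 6 = 100 - 12 ≡ 19; y = λ·(6 - 19) - 14 ≡ 17. → (19, 17)
3P: (19, 17) + (6, 14). λ = (14 - 17)/(6 - 19) ≡ 20/10 mod 23. 10⁻¹ ≡ 7 (mod 23), so λ ≡ 2.
  x = λ² - 19 - 6 = 4 - 25 ≡ 2; y = λ·(19 - 2) - 17 ≡ 17. → (2, 17)
4P: (2, 17) + (6, 14). λ = (14 - 17)/(6 - 2) ≡ 20/4 mod 23. 4⁻¹ ≡ 6 (mod 23) since 4·6 = 24 ≡ 1, so λ ≡ 5.
  x = λ² - 2 - 6 = 25 - 8 ≡ 17; y = λ·(2 - 17) - 17 ≡ 0. → (17, 0)
5P: (17, 0) + (6, 14). λ = (14 - 0)/(6 - 17) ≡ 14/12 mod 23. 12⁻¹ ≡ 2 (mod 23), so λ ≡ 5.
  x = λ² - 17 - 6 = 25 - 23 ≡ 2; y = λ·(17 - 2) - 0 ≡ 6. → (2, 6)
6P: (2, 6) + (6, 14). λ = (14 - 6)/(6 - 2) ≡ 8/4 mod 23. 4⁻¹ ≡ 6 (mod 23), so λ ≡ 2.
  x = λ² - 2 - 6 = 4 - 8 ≡ 19; y = λ·(2 - 19) - 6 ≡ 6. → (19, 6)
7P: (19, 6) + (6, 14). λ = (14 - 6)/(6 - 19) ≡ 8/10 mod 23. 10⁻¹ ≡ 7 (mod 23), so λ ≡ 10.
  x = λ² - 19 - 6 = 100 - 25 ≡ 6; y = λ·(19 - 6) - 6 ≡ 9. → (6, 9)
8P: (6, 9) + (6, 14): same x and y₁ ≡ -y₂, so the sum is the point at infinity.
8P = the point at infinity, so the order is 8.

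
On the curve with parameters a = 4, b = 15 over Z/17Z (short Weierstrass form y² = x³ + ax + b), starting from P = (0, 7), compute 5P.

(9, 10)

Repeated addition: build up to 5P.
2P: tangent at (0, 7): λ = (3·0² + 4)/(2·7) ≡ 4/14. 14⁻¹ ≡ 11 (mod 17), so λ ≡ 4·11 ≡ 10.
  x = λ² - 0 - 0 = 100 - 0 ≡ 15; y = λ·(0 - 15) - 7 ≡ 13. → (15, 13)
3P: (15, 13) + (0, 7). λ = (7 - 13)/(0 - 15) ≡ 11/2 mod 17. 2⁻¹ ≡ 9 (mod 17) since 2·9 = 18 ≡ 1, so λ ≡ 14.
  x = λ² - 15 - 0 = 196 - 15 ≡ 11; y = λ·(15 - 11) - 13 ≡ 9. → (11, 9)
4P: (11, 9) + (0, 7). λ = (7 - 9)/(0 - 11) ≡ 15/6 mod 17. 6⁻¹ ≡ 3 (mod 17) since 6·3 = 18 ≡ 1, so λ ≡ 11.
  x = λ² - 11 - 0 = 121 - 11 ≡ 8; y = λ·(11 - 8) - 9 ≡ 7. → (8, 7)
5P: (8, 7) + (0, 7). λ = (7 - 7)/(0 - 8) ≡ 0/9 mod 17. 9⁻¹ ≡ 2 (mod 17) since 9·2 = 18 ≡ 1, so λ ≡ 0.
  x = λ² - 8 - 0 = 0 - 8 ≡ 9; y = λ·(8 - 9) - 7 ≡ 10. → (9, 10)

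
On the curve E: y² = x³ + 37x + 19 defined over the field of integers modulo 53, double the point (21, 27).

tangent at (21, 27): λ = (3·21² + 37)/(2·27) ≡ 35/1. 1⁻¹ ≡ 1 (mod 53) since 1·1 = 1 ≡ 1, so λ ≡ 35·1 ≡ 35.
  x = λ² - 21 - 21 = 1225 - 42 ≡ 17; y = λ·(21 - 17) - 27 ≡ 7. → (17, 7)

(17, 7)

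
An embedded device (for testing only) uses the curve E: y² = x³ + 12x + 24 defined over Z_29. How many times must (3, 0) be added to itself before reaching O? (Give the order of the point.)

2P: (3, 0) + (3, 0): same x and y₁ ≡ -y₂, so the sum is O.
2P = O, so the order is 2.

2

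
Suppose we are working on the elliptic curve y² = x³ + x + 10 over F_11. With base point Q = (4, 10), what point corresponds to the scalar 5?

Double-and-add on 5 = (101)₂. Start with Q = (4, 10) for the leading 1-bit.
double: tangent at (4, 10): λ = (3·4² + 1)/(2·10) ≡ 5/9. 9⁻¹ ≡ 5 (mod 11), so λ ≡ 5·5 ≡ 3.
  x = λ² - 4 - 4 = 9 - 8 ≡ 1; y = λ·(4 - 1) - 10 ≡ 10. → (1, 10)
double: tangent at (1, 10): λ = (3·1² + 1)/(2·10) ≡ 4/9. 9⁻¹ ≡ 5 (mod 11), so λ ≡ 4·5 ≡ 9.
  x = λ² - 1 - 1 = 81 - 2 ≡ 2; y = λ·(1 - 2) - 10 ≡ 3. → (2, 3)
add Q: (2, 3) + (4, 10). λ = (10 - 3)/(4 - 2) ≡ 7/2 mod 11. 2⁻¹ ≡ 6 (mod 11), so λ ≡ 9.
  x = λ² - 2 - 4 = 81 - 6 ≡ 9; y = λ·(2 - 9) - 3 ≡ 0. → (9, 0)

(9, 0)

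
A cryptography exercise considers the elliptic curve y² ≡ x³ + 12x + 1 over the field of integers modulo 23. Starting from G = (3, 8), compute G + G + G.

(3, 15)

Repeated addition: build up to 3G.
2G: tangent at (3, 8): λ = (3·3² + 12)/(2·8) ≡ 16/16. 16⁻¹ ≡ 13 (mod 23) since 16·13 = 208 ≡ 1, so λ ≡ 16·13 ≡ 1.
  x = λ² - 3 - 3 = 1 - 6 ≡ 18; y = λ·(3 - 18) - 8 ≡ 0. → (18, 0)
3G: (18, 0) + (3, 8). λ = (8 - 0)/(3 - 18) ≡ 8/8 mod 23. 8⁻¹ ≡ 3 (mod 23) since 8·3 = 24 ≡ 1, so λ ≡ 1.
  x = λ² - 18 - 3 = 1 - 21 ≡ 3; y = λ·(18 - 3) - 0 ≡ 15. → (3, 15)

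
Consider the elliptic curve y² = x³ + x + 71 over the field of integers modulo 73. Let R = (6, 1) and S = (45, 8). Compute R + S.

(24, 7)

(6, 1) + (45, 8). λ = (8 - 1)/(45 - 6) ≡ 7/39 mod 73. 39⁻¹ ≡ 15 (mod 73), so λ ≡ 32.
  x = λ² - 6 - 45 = 1024 - 51 ≡ 24; y = λ·(6 - 24) - 1 ≡ 7. → (24, 7)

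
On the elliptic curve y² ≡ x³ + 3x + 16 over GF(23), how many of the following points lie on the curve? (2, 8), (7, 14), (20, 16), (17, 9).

3

(2, 8): 8² ≡ 18, rhs ≡ 7 → off.
(7, 14): 14² ≡ 12, rhs ≡ 12 → on.
(20, 16): 16² ≡ 3, rhs ≡ 3 → on.
(17, 9): 9² ≡ 12, rhs ≡ 12 → on.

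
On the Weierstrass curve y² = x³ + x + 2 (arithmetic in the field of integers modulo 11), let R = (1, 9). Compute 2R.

tangent at (1, 9): λ = (3·1² + 1)/(2·9) ≡ 4/7. 7⁻¹ ≡ 8 (mod 11) since 7·8 = 56 ≡ 1, so λ ≡ 4·8 ≡ 10.
  x = λ² - 1 - 1 = 100 - 2 ≡ 10; y = λ·(1 - 10) - 9 ≡ 0. → (10, 0)

(10, 0)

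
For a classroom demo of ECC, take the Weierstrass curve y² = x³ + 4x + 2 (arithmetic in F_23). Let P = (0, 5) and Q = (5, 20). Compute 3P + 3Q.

First 3P:
Repeated addition: build up to 3P.
2P: tangent at (0, 5): λ = (3·0² + 4)/(2·5) ≡ 4/10. 10⁻¹ ≡ 7 (mod 23) since 10·7 = 70 ≡ 1, so λ ≡ 4·7 ≡ 5.
  x = λ² - 0 - 0 = 25 - 0 ≡ 2; y = λ·(0 - 2) - 5 ≡ 8. → (2, 8)
3P: (2, 8) + (0, 5). λ = (5 - 8)/(0 - 2) ≡ 20/21 mod 23. 21⁻¹ ≡ 11 (mod 23) since 21·11 = 231 ≡ 1, so λ ≡ 13.
  x = λ² - 2 - 0 = 169 - 2 ≡ 6; y = λ·(2 - 6) - 8 ≡ 9. → (6, 9)
3P = (6, 9).
Next 3Q:
Repeated addition: build up to 3Q.
2Q: tangent at (5, 20): λ = (3·5² + 4)/(2·20) ≡ 10/17. 17⁻¹ ≡ 19 (mod 23), so λ ≡ 10·19 ≡ 6.
  x = λ² - 5 - 5 = 36 - 10 ≡ 3; y = λ·(5 - 3) - 20 ≡ 15. → (3, 15)
3Q: (3, 15) + (5, 20). λ = (20 - 15)/(5 - 3) ≡ 5/2 mod 23. 2⁻¹ ≡ 12 (mod 23), so λ ≡ 14.
  x = λ² - 3 - 5 = 196 - 8 ≡ 4; y = λ·(3 - 4) - 15 ≡ 17. → (4, 17)
3Q = (4, 17).
Finally 3P + 3Q:
(6, 9) + (4, 17). λ = (17 - 9)/(4 - 6) ≡ 8/21 mod 23. 21⁻¹ ≡ 11 (mod 23) since 21·11 = 231 ≡ 1, so λ ≡ 19.
  x = λ² - 6 - 4 = 361 - 10 ≡ 6; y = λ·(6 - 6) - 9 ≡ 14. → (6, 14)

(6, 14)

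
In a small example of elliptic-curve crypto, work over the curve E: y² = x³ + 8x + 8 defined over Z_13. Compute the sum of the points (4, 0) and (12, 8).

(11, 6)

(4, 0) + (12, 8). λ = (8 - 0)/(12 - 4) ≡ 8/8 mod 13. 8⁻¹ ≡ 5 (mod 13), so λ ≡ 1.
  x = λ² - 4 - 12 = 1 - 16 ≡ 11; y = λ·(4 - 11) - 0 ≡ 6. → (11, 6)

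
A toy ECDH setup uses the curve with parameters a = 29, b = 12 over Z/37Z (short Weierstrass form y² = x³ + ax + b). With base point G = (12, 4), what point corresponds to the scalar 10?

(9, 22)

Double-and-add on 10 = (1010)₂. Start with G = (12, 4) for the leading 1-bit.
double: tangent at (12, 4): λ = (3·12² + 29)/(2·4) ≡ 17/8. 8⁻¹ ≡ 14 (mod 37), so λ ≡ 17·14 ≡ 16.
  x = λ² - 12 - 12 = 256 - 24 ≡ 10; y = λ·(12 - 10) - 4 ≡ 28. → (10, 28)
double: tangent at (10, 28): λ = (3·10² + 29)/(2·28) ≡ 33/19. 19⁻¹ ≡ 2 (mod 37), so λ ≡ 33·2 ≡ 29.
  x = λ² - 10 - 10 = 841 - 20 ≡ 7; y = λ·(10 - 7) - 28 ≡ 22. → (7, 22)
add G: (7, 22) + (12, 4). λ = (4 - 22)/(12 - 7) ≡ 19/5 mod 37. 5⁻¹ ≡ 15 (mod 37), so λ ≡ 26.
  x = λ² - 7 - 12 = 676 - 19 ≡ 28; y = λ·(7 - 28) - 22 ≡ 24. → (28, 24)
double: tangent at (28, 24): λ = (3·28² + 29)/(2·24) ≡ 13/11. 11⁻¹ ≡ 27 (mod 37) since 11·27 = 297 ≡ 1, so λ ≡ 13·27 ≡ 18.
  x = λ² - 28 - 28 = 324 - 56 ≡ 9; y = λ·(28 - 9) - 24 ≡ 22. → (9, 22)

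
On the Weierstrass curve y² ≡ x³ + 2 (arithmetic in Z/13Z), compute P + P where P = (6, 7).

(4, 1)

tangent at (6, 7): λ = (3·6² + 0)/(2·7) ≡ 4/1. 1⁻¹ ≡ 1 (mod 13) since 1·1 = 1 ≡ 1, so λ ≡ 4·1 ≡ 4.
  x = λ² - 6 - 6 = 16 - 12 ≡ 4; y = λ·(6 - 4) - 7 ≡ 1. → (4, 1)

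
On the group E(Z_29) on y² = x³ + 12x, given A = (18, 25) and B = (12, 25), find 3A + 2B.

(21, 28)

First 3A:
Repeated addition: build up to 3A.
2A: tangent at (18, 25): λ = (3·18² + 12)/(2·25) ≡ 27/21. 21⁻¹ ≡ 18 (mod 29), so λ ≡ 27·18 ≡ 22.
  x = λ² - 18 - 18 = 484 - 36 ≡ 13; y = λ·(18 - 13) - 25 ≡ 27. → (13, 27)
3A: (13, 27) + (18, 25). λ = (25 - 27)/(18 - 13) ≡ 27/5 mod 29. 5⁻¹ ≡ 6 (mod 29) since 5·6 = 30 ≡ 1, so λ ≡ 17.
  x = λ² - 13 - 18 = 289 - 31 ≡ 26; y = λ·(13 - 26) - 27 ≡ 13. → (26, 13)
3A = (26, 13).
Next 2B:
Repeated addition: build up to 2B.
2B: tangent at (12, 25): λ = (3·12² + 12)/(2·25) ≡ 9/21. 21⁻¹ ≡ 18 (mod 29) since 21·18 = 378 ≡ 1, so λ ≡ 9·18 ≡ 17.
  x = λ² - 12 - 12 = 289 - 24 ≡ 4; y = λ·(12 - 4) - 25 ≡ 24. → (4, 24)
2B = (4, 24).
Finally 3A + 2B:
(26, 13) + (4, 24). λ = (24 - 13)/(4 - 26) ≡ 11/7 mod 29. 7⁻¹ ≡ 25 (mod 29), so λ ≡ 14.
  x = λ² - 26 - 4 = 196 - 30 ≡ 21; y = λ·(26 - 21) - 13 ≡ 28. → (21, 28)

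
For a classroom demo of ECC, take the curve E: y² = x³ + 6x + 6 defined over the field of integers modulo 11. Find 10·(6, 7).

Write P = (6, 7).
Double-and-add on 10 = (1010)₂. Start with P = (6, 7) for the leading 1-bit.
double: tangent at (6, 7): λ = (3·6² + 6)/(2·7) ≡ 4/3. 3⁻¹ ≡ 4 (mod 11), so λ ≡ 4·4 ≡ 5.
  x = λ² - 6 - 6 = 25 - 12 ≡ 2; y = λ·(6 - 2) - 7 ≡ 2. → (2, 2)
double: tangent at (2, 2): λ = (3·2² + 6)/(2·2) ≡ 7/4. 4⁻¹ ≡ 3 (mod 11) since 4·3 = 12 ≡ 1, so λ ≡ 7·3 ≡ 10.
  x = λ² - 2 - 2 = 100 - 4 ≡ 8; y = λ·(2 - 8) - 2 ≡ 4. → (8, 4)
add P: (8, 4) + (6, 7). λ = (7 - 4)/(6 - 8) ≡ 3/9 mod 11. 9⁻¹ ≡ 5 (mod 11) since 9·5 = 45 ≡ 1, so λ ≡ 4.
  x = λ² - 8 - 6 = 16 - 14 ≡ 2; y = λ·(8 - 2) - 4 ≡ 9. → (2, 9)
double: tangent at (2, 9): λ = (3·2² + 6)/(2·9) ≡ 7/7. 7⁻¹ ≡ 8 (mod 11) since 7·8 = 56 ≡ 1, so λ ≡ 7·8 ≡ 1.
  x = λ² - 2 - 2 = 1 - 4 ≡ 8; y = λ·(2 - 8) - 9 ≡ 7. → (8, 7)

(8, 7)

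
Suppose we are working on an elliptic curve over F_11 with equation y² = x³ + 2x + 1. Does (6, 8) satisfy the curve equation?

y² = 8² ≡ 9; x³ + 2x + 1 = 229 ≡ 9 (mod 11). 9 = 9.

yes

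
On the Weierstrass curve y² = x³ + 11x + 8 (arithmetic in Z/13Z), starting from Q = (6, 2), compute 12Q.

(11, 2)

Double-and-add on 12 = (1100)₂. Start with Q = (6, 2) for the leading 1-bit.
double: tangent at (6, 2): λ = (3·6² + 11)/(2·2) ≡ 2/4. 4⁻¹ ≡ 10 (mod 13) since 4·10 = 40 ≡ 1, so λ ≡ 2·10 ≡ 7.
  x = λ² - 6 - 6 = 49 - 12 ≡ 11; y = λ·(6 - 11) - 2 ≡ 2. → (11, 2)
add Q: (11, 2) + (6, 2). λ = (2 - 2)/(6 - 11) ≡ 0/8 mod 13. 8⁻¹ ≡ 5 (mod 13) since 8·5 = 40 ≡ 1, so λ ≡ 0.
  x = λ² - 11 - 6 = 0 - 17 ≡ 9; y = λ·(11 - 9) - 2 ≡ 11. → (9, 11)
double: tangent at (9, 11): λ = (3·9² + 11)/(2·11) ≡ 7/9. 9⁻¹ ≡ 3 (mod 13), so λ ≡ 7·3 ≡ 8.
  x = λ² - 9 - 9 = 64 - 18 ≡ 7; y = λ·(9 - 7) - 11 ≡ 5. → (7, 5)
double: tangent at (7, 5): λ = (3·7² + 11)/(2·5) ≡ 2/10. 10⁻¹ ≡ 4 (mod 13) since 10·4 = 40 ≡ 1, so λ ≡ 2·4 ≡ 8.
  x = λ² - 7 - 7 = 64 - 14 ≡ 11; y = λ·(7 - 11) - 5 ≡ 2. → (11, 2)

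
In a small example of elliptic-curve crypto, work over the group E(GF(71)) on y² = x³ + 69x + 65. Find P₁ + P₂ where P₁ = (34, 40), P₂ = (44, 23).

(25, 37)

(34, 40) + (44, 23). λ = (23 - 40)/(44 - 34) ≡ 54/10 mod 71. 10⁻¹ ≡ 64 (mod 71), so λ ≡ 48.
  x = λ² - 34 - 44 = 2304 - 78 ≡ 25; y = λ·(34 - 25) - 40 ≡ 37. → (25, 37)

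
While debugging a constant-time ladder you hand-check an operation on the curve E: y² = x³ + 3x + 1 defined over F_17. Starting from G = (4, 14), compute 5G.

(7, 5)

Repeated addition: build up to 5G.
2G: tangent at (4, 14): λ = (3·4² + 3)/(2·14) ≡ 0/11. 11⁻¹ ≡ 14 (mod 17), so λ ≡ 0·14 ≡ 0.
  x = λ² - 4 - 4 = 0 - 8 ≡ 9; y = λ·(4 - 9) - 14 ≡ 3. → (9, 3)
3G: (9, 3) + (4, 14). λ = (14 - 3)/(4 - 9) ≡ 11/12 mod 17. 12⁻¹ ≡ 10 (mod 17), so λ ≡ 8.
  x = λ² - 9 - 4 = 64 - 13 ≡ 0; y = λ·(9 - 0) - 3 ≡ 1. → (0, 1)
4G: (0, 1) + (4, 14). λ = (14 - 1)/(4 - 0) ≡ 13/4 mod 17. 4⁻¹ ≡ 13 (mod 17) since 4·13 = 52 ≡ 1, so λ ≡ 16.
  x = λ² - 0 - 4 = 256 - 4 ≡ 14; y = λ·(0 - 14) - 1 ≡ 13. → (14, 13)
5G: (14, 13) + (4, 14). λ = (14 - 13)/(4 - 14) ≡ 1/7 mod 17. 7⁻¹ ≡ 5 (mod 17) since 7·5 = 35 ≡ 1, so λ ≡ 5.
  x = λ² - 14 - 4 = 25 - 18 ≡ 7; y = λ·(14 - 7) - 13 ≡ 5. → (7, 5)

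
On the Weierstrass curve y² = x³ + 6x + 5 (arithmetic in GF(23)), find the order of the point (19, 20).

9

2P: tangent at (19, 20): λ = (3·19² + 6)/(2·20) ≡ 8/17. 17⁻¹ ≡ 19 (mod 23), so λ ≡ 8·19 ≡ 14.
  x = λ² - 19 - 19 = 196 - 38 ≡ 20; y = λ·(19 - 20) - 20 ≡ 12. → (20, 12)
3P: (20, 12) + (19, 20). λ = (20 - 12)/(19 - 20) ≡ 8/22 mod 23. 22⁻¹ ≡ 22 (mod 23), so λ ≡ 15.
  x = λ² - 20 - 19 = 225 - 39 ≡ 2; y = λ·(20 - 2) - 12 ≡ 5. → (2, 5)
4P: (2, 5) + (19, 20). λ = (20 - 5)/(19 - 2) ≡ 15/17 mod 23. 17⁻¹ ≡ 19 (mod 23) since 17·19 = 323 ≡ 1, so λ ≡ 9.
  x = λ² - 2 - 19 = 81 - 21 ≡ 14; y = λ·(2 - 14) - 5 ≡ 2. → (14, 2)
5P: (14, 2) + (19, 20). λ = (20 - 2)/(19 - 14) ≡ 18/5 mod 23. 5⁻¹ ≡ 14 (mod 23) since 5·14 = 70 ≡ 1, so λ ≡ 22.
  x = λ² - 14 - 19 = 484 - 33 ≡ 14; y = λ·(14 - 14) - 2 ≡ 21. → (14, 21)
6P: (14, 21) + (19, 20). λ = (20 - 21)/(19 - 14) ≡ 22/5 mod 23. 5⁻¹ ≡ 14 (mod 23), so λ ≡ 9.
  x = λ² - 14 - 19 = 81 - 33 ≡ 2; y = λ·(14 - 2) - 21 ≡ 18. → (2, 18)
7P: (2, 18) + (19, 20). λ = (20 - 18)/(19 - 2) ≡ 2/17 mod 23. 17⁻¹ ≡ 19 (mod 23), so λ ≡ 15.
  x = λ² - 2 - 19 = 225 - 21 ≡ 20; y = λ·(2 - 20) - 18 ≡ 11. → (20, 11)
8P: (20, 11) + (19, 20). λ = (20 - 11)/(19 - 20) ≡ 9/22 mod 23. 22⁻¹ ≡ 22 (mod 23), so λ ≡ 14.
  x = λ² - 20 - 19 = 196 - 39 ≡ 19; y = λ·(20 - 19) - 11 ≡ 3. → (19, 3)
9P: (19, 3) + (19, 20): same x and y₁ ≡ -y₂, so the sum is ∞.
9P = ∞, so the order is 9.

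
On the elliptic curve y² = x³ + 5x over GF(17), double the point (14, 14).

tangent at (14, 14): λ = (3·14² + 5)/(2·14) ≡ 15/11. 11⁻¹ ≡ 14 (mod 17), so λ ≡ 15·14 ≡ 6.
  x = λ² - 14 - 14 = 36 - 28 ≡ 8; y = λ·(14 - 8) - 14 ≡ 5. → (8, 5)

(8, 5)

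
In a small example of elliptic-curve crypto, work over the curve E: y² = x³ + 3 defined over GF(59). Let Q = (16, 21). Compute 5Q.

(7, 13)

Double-and-add on 5 = (101)₂. Start with Q = (16, 21) for the leading 1-bit.
double: tangent at (16, 21): λ = (3·16² + 0)/(2·21) ≡ 1/42. 42⁻¹ ≡ 52 (mod 59), so λ ≡ 1·52 ≡ 52.
  x = λ² - 16 - 16 = 2704 - 32 ≡ 17; y = λ·(16 - 17) - 21 ≡ 45. → (17, 45)
double: tangent at (17, 45): λ = (3·17² + 0)/(2·45) ≡ 41/31. 31⁻¹ ≡ 40 (mod 59), so λ ≡ 41·40 ≡ 47.
  x = λ² - 17 - 17 = 2209 - 34 ≡ 51; y = λ·(17 - 51) - 45 ≡ 9. → (51, 9)
add Q: (51, 9) + (16, 21). λ = (21 - 9)/(16 - 51) ≡ 12/24 mod 59. 24⁻¹ ≡ 32 (mod 59), so λ ≡ 30.
  x = λ² - 51 - 16 = 900 - 67 ≡ 7; y = λ·(51 - 7) - 9 ≡ 13. → (7, 13)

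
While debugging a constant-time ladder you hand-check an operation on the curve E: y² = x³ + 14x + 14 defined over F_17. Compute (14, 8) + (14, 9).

O

The two points share x = 14 and their y-coordinates satisfy 8 + 9 ≡ 0 (mod 17), so they are inverses. Their sum is ∞.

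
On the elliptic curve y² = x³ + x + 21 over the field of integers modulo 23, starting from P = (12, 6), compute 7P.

Repeated addition: build up to 7P.
2P: tangent at (12, 6): λ = (3·12² + 1)/(2·6) ≡ 19/12. 12⁻¹ ≡ 2 (mod 23), so λ ≡ 19·2 ≡ 15.
  x = λ² - 12 - 12 = 225 - 24 ≡ 17; y = λ·(12 - 17) - 6 ≡ 11. → (17, 11)
3P: (17, 11) + (12, 6). λ = (6 - 11)/(12 - 17) ≡ 18/18 mod 23. 18⁻¹ ≡ 9 (mod 23) since 18·9 = 162 ≡ 1, so λ ≡ 1.
  x = λ² - 17 - 12 = 1 - 29 ≡ 18; y = λ·(17 - 18) - 11 ≡ 11. → (18, 11)
4P: (18, 11) + (12, 6). λ = (6 - 11)/(12 - 18) ≡ 18/17 mod 23. 17⁻¹ ≡ 19 (mod 23), so λ ≡ 20.
  x = λ² - 18 - 12 = 400 - 30 ≡ 2; y = λ·(18 - 2) - 11 ≡ 10. → (2, 10)
5P: (2, 10) + (12, 6). λ = (6 - 10)/(12 - 2) ≡ 19/10 mod 23. 10⁻¹ ≡ 7 (mod 23) since 10·7 = 70 ≡ 1, so λ ≡ 18.
  x = λ² - 2 - 12 = 324 - 14 ≡ 11; y = λ·(2 - 11) - 10 ≡ 12. → (11, 12)
6P: (11, 12) + (12, 6). λ = (6 - 12)/(12 - 11) ≡ 17/1 mod 23. 1⁻¹ ≡ 1 (mod 23) since 1·1 = 1 ≡ 1, so λ ≡ 17.
  x = λ² - 11 - 12 = 289 - 23 ≡ 13; y = λ·(11 - 13) - 12 ≡ 0. → (13, 0)
7P: (13, 0) + (12, 6). λ = (6 - 0)/(12 - 13) ≡ 6/22 mod 23. 22⁻¹ ≡ 22 (mod 23), so λ ≡ 17.
  x = λ² - 13 - 12 = 289 - 25 ≡ 11; y = λ·(13 - 11) - 0 ≡ 11. → (11, 11)

(11, 11)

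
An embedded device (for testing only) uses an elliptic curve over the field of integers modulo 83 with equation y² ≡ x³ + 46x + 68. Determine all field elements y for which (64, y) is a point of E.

x³ + 46x + 68 = 265156 ≡ 54 (mod 83).
54 is a non-residue mod 83; no y exists.

none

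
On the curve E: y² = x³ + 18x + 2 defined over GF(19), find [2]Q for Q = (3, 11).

tangent at (3, 11): λ = (3·3² + 18)/(2·11) ≡ 7/3. 3⁻¹ ≡ 13 (mod 19) since 3·13 = 39 ≡ 1, so λ ≡ 7·13 ≡ 15.
  x = λ² - 3 - 3 = 225 - 6 ≡ 10; y = λ·(3 - 10) - 11 ≡ 17. → (10, 17)

(10, 17)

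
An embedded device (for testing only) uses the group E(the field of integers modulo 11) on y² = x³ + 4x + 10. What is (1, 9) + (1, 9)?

(10, 4)

tangent at (1, 9): λ = (3·1² + 4)/(2·9) ≡ 7/7. 7⁻¹ ≡ 8 (mod 11), so λ ≡ 7·8 ≡ 1.
  x = λ² - 1 - 1 = 1 - 2 ≡ 10; y = λ·(1 - 10) - 9 ≡ 4. → (10, 4)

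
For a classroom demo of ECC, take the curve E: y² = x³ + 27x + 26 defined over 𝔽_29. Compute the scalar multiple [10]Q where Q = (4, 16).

Double-and-add on 10 = (1010)₂. Start with Q = (4, 16) for the leading 1-bit.
double: tangent at (4, 16): λ = (3·4² + 27)/(2·16) ≡ 17/3. 3⁻¹ ≡ 10 (mod 29), so λ ≡ 17·10 ≡ 25.
  x = λ² - 4 - 4 = 625 - 8 ≡ 8; y = λ·(4 - 8) - 16 ≡ 0. → (8, 0)
double: (8, 0) + (8, 0): same x and y₁ ≡ -y₂, so the sum is the point at infinity.
add Q: the point at infinity + (4, 16) = (4, 16) (identity).
double: tangent at (4, 16): λ = (3·4² + 27)/(2·16) ≡ 17/3. 3⁻¹ ≡ 10 (mod 29), so λ ≡ 17·10 ≡ 25.
  x = λ² - 4 - 4 = 625 - 8 ≡ 8; y = λ·(4 - 8) - 16 ≡ 0. → (8, 0)

(8, 0)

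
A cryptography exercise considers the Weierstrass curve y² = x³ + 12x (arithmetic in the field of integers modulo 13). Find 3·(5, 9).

(5, 4)

Write P = (5, 9).
Repeated addition: build up to 3P.
2P: tangent at (5, 9): λ = (3·5² + 12)/(2·9) ≡ 9/5. 5⁻¹ ≡ 8 (mod 13), so λ ≡ 9·8 ≡ 7.
  x = λ² - 5 - 5 = 49 - 10 ≡ 0; y = λ·(5 - 0) - 9 ≡ 0. → (0, 0)
3P: (0, 0) + (5, 9). λ = (9 - 0)/(5 - 0) ≡ 9/5 mod 13. 5⁻¹ ≡ 8 (mod 13), so λ ≡ 7.
  x = λ² - 0 - 5 = 49 - 5 ≡ 5; y = λ·(0 - 5) - 0 ≡ 4. → (5, 4)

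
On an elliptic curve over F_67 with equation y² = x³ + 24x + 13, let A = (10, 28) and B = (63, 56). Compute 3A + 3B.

(33, 19)

First 3A:
Repeated addition: build up to 3A.
2A: tangent at (10, 28): λ = (3·10² + 24)/(2·28) ≡ 56/56. 56⁻¹ ≡ 6 (mod 67), so λ ≡ 56·6 ≡ 1.
  x = λ² - 10 - 10 = 1 - 20 ≡ 48; y = λ·(10 - 48) - 28 ≡ 1. → (48, 1)
3A: (48, 1) + (10, 28). λ = (28 - 1)/(10 - 48) ≡ 27/29 mod 67. 29⁻¹ ≡ 37 (mod 67), so λ ≡ 61.
  x = λ² - 48 - 10 = 3721 - 58 ≡ 45; y = λ·(48 - 45) - 1 ≡ 48. → (45, 48)
3A = (45, 48).
Next 3B:
Repeated addition: build up to 3B.
2B: tangent at (63, 56): λ = (3·63² + 24)/(2·56) ≡ 5/45. 45⁻¹ ≡ 3 (mod 67) since 45·3 = 135 ≡ 1, so λ ≡ 5·3 ≡ 15.
  x = λ² - 63 - 63 = 225 - 126 ≡ 32; y = λ·(63 - 32) - 56 ≡ 7. → (32, 7)
3B: (32, 7) + (63, 56). λ = (56 - 7)/(63 - 32) ≡ 49/31 mod 67. 31⁻¹ ≡ 13 (mod 67) since 31·13 = 403 ≡ 1, so λ ≡ 34.
  x = λ² - 32 - 63 = 1156 - 95 ≡ 56; y = λ·(32 - 56) - 7 ≡ 48. → (56, 48)
3B = (56, 48).
Finally 3A + 3B:
(45, 48) + (56, 48). λ = (48 - 48)/(56 - 45) ≡ 0/11 mod 67. 11⁻¹ ≡ 61 (mod 67) since 11·61 = 671 ≡ 1, so λ ≡ 0.
  x = λ² - 45 - 56 = 0 - 101 ≡ 33; y = λ·(45 - 33) - 48 ≡ 19. → (33, 19)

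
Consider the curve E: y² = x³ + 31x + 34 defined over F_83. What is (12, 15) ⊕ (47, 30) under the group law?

(75, 41)

(12, 15) + (47, 30). λ = (30 - 15)/(47 - 12) ≡ 15/35 mod 83. 35⁻¹ ≡ 19 (mod 83) since 35·19 = 665 ≡ 1, so λ ≡ 36.
  x = λ² - 12 - 47 = 1296 - 59 ≡ 75; y = λ·(12 - 75) - 15 ≡ 41. → (75, 41)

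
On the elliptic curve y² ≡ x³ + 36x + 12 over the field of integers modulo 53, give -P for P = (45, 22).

-(45, 22) = (45, -22 mod 53) = (45, 31).

(45, 31)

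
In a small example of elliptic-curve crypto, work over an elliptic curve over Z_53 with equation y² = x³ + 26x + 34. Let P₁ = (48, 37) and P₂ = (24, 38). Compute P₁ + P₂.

(49, 5)

(48, 37) + (24, 38). λ = (38 - 37)/(24 - 48) ≡ 1/29 mod 53. 29⁻¹ ≡ 11 (mod 53), so λ ≡ 11.
  x = λ² - 48 - 24 = 121 - 72 ≡ 49; y = λ·(48 - 49) - 37 ≡ 5. → (49, 5)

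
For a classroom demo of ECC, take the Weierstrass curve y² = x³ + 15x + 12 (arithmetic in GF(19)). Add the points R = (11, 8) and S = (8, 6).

(11, 8) + (8, 6). λ = (6 - 8)/(8 - 11) ≡ 17/16 mod 19. 16⁻¹ ≡ 6 (mod 19) since 16·6 = 96 ≡ 1, so λ ≡ 7.
  x = λ² - 11 - 8 = 49 - 19 ≡ 11; y = λ·(11 - 11) - 8 ≡ 11. → (11, 11)

(11, 11)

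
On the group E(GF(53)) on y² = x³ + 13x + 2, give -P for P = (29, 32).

-(29, 32) = (29, -32 mod 53) = (29, 21).

(29, 21)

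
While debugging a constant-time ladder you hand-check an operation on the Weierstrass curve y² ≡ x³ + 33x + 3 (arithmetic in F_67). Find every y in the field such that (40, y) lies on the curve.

x³ + 33x + 3 = 65323 ≡ 65 (mod 67).
Square roots of 65 mod 67: 20 and 47 (since 20² = 400 ≡ 65).

20, 47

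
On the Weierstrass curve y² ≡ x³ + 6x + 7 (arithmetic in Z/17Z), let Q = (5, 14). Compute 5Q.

Repeated addition: build up to 5Q.
2Q: tangent at (5, 14): λ = (3·5² + 6)/(2·14) ≡ 13/11. 11⁻¹ ≡ 14 (mod 17) since 11·14 = 154 ≡ 1, so λ ≡ 13·14 ≡ 12.
  x = λ² - 5 - 5 = 144 - 10 ≡ 15; y = λ·(5 - 15) - 14 ≡ 2. → (15, 2)
3Q: (15, 2) + (5, 14). λ = (14 - 2)/(5 - 15) ≡ 12/7 mod 17. 7⁻¹ ≡ 5 (mod 17), so λ ≡ 9.
  x = λ² - 15 - 5 = 81 - 20 ≡ 10; y = λ·(15 - 10) - 2 ≡ 9. → (10, 9)
4Q: (10, 9) + (5, 14). λ = (14 - 9)/(5 - 10) ≡ 5/12 mod 17. 12⁻¹ ≡ 10 (mod 17) since 12·10 = 120 ≡ 1, so λ ≡ 16.
  x = λ² - 10 - 5 = 256 - 15 ≡ 3; y = λ·(10 - 3) - 9 ≡ 1. → (3, 1)
5Q: (3, 1) + (5, 14). λ = (14 - 1)/(5 - 3) ≡ 13/2 mod 17. 2⁻¹ ≡ 9 (mod 17), so λ ≡ 15.
  x = λ² - 3 - 5 = 225 - 8 ≡ 13; y = λ·(3 - 13) - 1 ≡ 2. → (13, 2)

(13, 2)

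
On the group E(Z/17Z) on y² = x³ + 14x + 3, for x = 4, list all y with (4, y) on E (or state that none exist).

2, 15

x³ + 14x + 3 = 123 ≡ 4 (mod 17).
Square roots of 4 mod 17: 2 and 15 (since 2² = 4 ≡ 4).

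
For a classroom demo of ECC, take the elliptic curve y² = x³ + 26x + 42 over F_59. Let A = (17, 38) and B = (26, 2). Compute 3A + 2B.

(33, 27)

First 3A:
Repeated addition: build up to 3A.
2A: tangent at (17, 38): λ = (3·17² + 26)/(2·38) ≡ 8/17. 17⁻¹ ≡ 7 (mod 59) since 17·7 = 119 ≡ 1, so λ ≡ 8·7 ≡ 56.
  x = λ² - 17 - 17 = 3136 - 34 ≡ 34; y = λ·(17 - 34) - 38 ≡ 13. → (34, 13)
3A: (34, 13) + (17, 38). λ = (38 - 13)/(17 - 34) ≡ 25/42 mod 59. 42⁻¹ ≡ 52 (mod 59), so λ ≡ 2.
  x = λ² - 34 - 17 = 4 - 51 ≡ 12; y = λ·(34 - 12) - 13 ≡ 31. → (12, 31)
3A = (12, 31).
Next 2B:
Repeated addition: build up to 2B.
2B: tangent at (26, 2): λ = (3·26² + 26)/(2·2) ≡ 48/4. 4⁻¹ ≡ 15 (mod 59) since 4·15 = 60 ≡ 1, so λ ≡ 48·15 ≡ 12.
  x = λ² - 26 - 26 = 144 - 52 ≡ 33; y = λ·(26 - 33) - 2 ≡ 32. → (33, 32)
2B = (33, 32).
Finally 3A + 2B:
(12, 31) + (33, 32). λ = (32 - 31)/(33 - 12) ≡ 1/21 mod 59. 21⁻¹ ≡ 45 (mod 59) since 21·45 = 945 ≡ 1, so λ ≡ 45.
  x = λ² - 12 - 33 = 2025 - 45 ≡ 33; y = λ·(12 - 33) - 31 ≡ 27. → (33, 27)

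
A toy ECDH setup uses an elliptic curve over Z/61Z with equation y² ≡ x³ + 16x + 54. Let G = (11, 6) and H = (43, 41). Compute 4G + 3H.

First 4G:
Repeated addition: build up to 4G.
2G: tangent at (11, 6): λ = (3·11² + 16)/(2·6) ≡ 13/12. 12⁻¹ ≡ 56 (mod 61) since 12·56 = 672 ≡ 1, so λ ≡ 13·56 ≡ 57.
  x = λ² - 11 - 11 = 3249 - 22 ≡ 55; y = λ·(11 - 55) - 6 ≡ 48. → (55, 48)
3G: (55, 48) + (11, 6). λ = (6 - 48)/(11 - 55) ≡ 19/17 mod 61. 17⁻¹ ≡ 18 (mod 61) since 17·18 = 306 ≡ 1, so λ ≡ 37.
  x = λ² - 55 - 11 = 1369 - 66 ≡ 22; y = λ·(55 - 22) - 48 ≡ 14. → (22, 14)
4G: (22, 14) + (11, 6). λ = (6 - 14)/(11 - 22) ≡ 53/50 mod 61. 50⁻¹ ≡ 11 (mod 61), so λ ≡ 34.
  x = λ² - 22 - 11 = 1156 - 33 ≡ 25; y = λ·(22 - 25) - 14 ≡ 6. → (25, 6)
4G = (25, 6).
Next 3H:
Repeated addition: build up to 3H.
2H: tangent at (43, 41): λ = (3·43² + 16)/(2·41) ≡ 12/21. 21⁻¹ ≡ 32 (mod 61) since 21·32 = 672 ≡ 1, so λ ≡ 12·32 ≡ 18.
  x = λ² - 43 - 43 = 324 - 86 ≡ 55; y = λ·(43 - 55) - 41 ≡ 48. → (55, 48)
3H: (55, 48) + (43, 41). λ = (41 - 48)/(43 - 55) ≡ 54/49 mod 61. 49⁻¹ ≡ 5 (mod 61), so λ ≡ 26.
  x = λ² - 55 - 43 = 676 - 98 ≡ 29; y = λ·(55 - 29) - 48 ≡ 18. → (29, 18)
3H = (29, 18).
Finally 4G + 3H:
(25, 6) + (29, 18). λ = (18 - 6)/(29 - 25) ≡ 12/4 mod 61. 4⁻¹ ≡ 46 (mod 61), so λ ≡ 3.
  x = λ² - 25 - 29 = 9 - 54 ≡ 16; y = λ·(25 - 16) - 6 ≡ 21. → (16, 21)

(16, 21)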